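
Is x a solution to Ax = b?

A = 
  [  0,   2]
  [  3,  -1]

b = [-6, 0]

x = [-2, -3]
No

Ax = [-6, -3] ≠ b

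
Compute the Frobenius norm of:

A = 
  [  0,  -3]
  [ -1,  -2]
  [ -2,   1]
||A||_F = 4.359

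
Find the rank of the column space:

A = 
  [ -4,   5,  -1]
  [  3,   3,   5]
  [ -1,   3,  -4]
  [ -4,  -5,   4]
dim(Col(A)) = 3

Row reduce:
R2 → R2 + (3/4)·R1
R3 → R3 - (1/4)·R1
R4 → R4 - (1)·R1
R3 → R3 - (7/27)·R2
R4 → R4 + (40/27)·R2
R4 → R4 + (305/131)·R3
REF = 
  [     -4,       5,      -1]
  [      0,    27/4,    17/4]
  [      0,       0, -131/27]
  [      0,       0,       0]
Pivot columns: 1, 2, 3 → 3 pivots.
dim(Col(A)) = number of pivot columns = 3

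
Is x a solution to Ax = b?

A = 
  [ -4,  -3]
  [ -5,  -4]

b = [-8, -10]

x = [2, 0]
Yes

Ax = [-8, -10] = b ✓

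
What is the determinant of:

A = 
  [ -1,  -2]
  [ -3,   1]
-7

For a 2×2 matrix, det = ad - bc = (-1)(1) - (-2)(-3) = -7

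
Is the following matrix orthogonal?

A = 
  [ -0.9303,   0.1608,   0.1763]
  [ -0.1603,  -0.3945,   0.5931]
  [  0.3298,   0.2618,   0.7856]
No

AᵀA = 
  [  0.9999,   0,   0]
  [  0,   0.2500,   0]
  [  0,   0,   1]
≠ I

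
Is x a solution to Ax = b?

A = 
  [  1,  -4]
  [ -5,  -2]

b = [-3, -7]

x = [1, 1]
Yes

Ax = [-3, -7] = b ✓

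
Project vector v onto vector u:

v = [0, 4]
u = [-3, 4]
v·u = (0)(-3) + (4)(4) = 16
u·u = (-3)² + (4)² = 25
proj_u(v) = (v·u / u·u) × u = (16/25) × u

proj_u(v) = [-48/25, 64/25]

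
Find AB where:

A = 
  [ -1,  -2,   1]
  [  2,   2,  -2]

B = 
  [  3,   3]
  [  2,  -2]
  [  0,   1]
A is 2×3 and B is 3×2, so AB is 2×2. Each entry is (row of A)·(column of B):
AB[1,1] = (-1)(3) + (-2)(2) + (1)(0) = -7
AB[1,2] = (-1)(3) + (-2)(-2) + (1)(1) = 2
AB[2,1] = (2)(3) + (2)(2) + (-2)(0) = 10
AB[2,2] = (2)(3) + (2)(-2) + (-2)(1) = 0

AB = 
  [ -7,   2]
  [ 10,   0]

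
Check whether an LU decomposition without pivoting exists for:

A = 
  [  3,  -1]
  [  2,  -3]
Yes.
A[1,1] = 3 ≠ 0, so Gaussian elimination proceeds without a row swap: multiplier ℓ₂₁ = (2)/(3) = 2/3, and U[2,2] = -3 - (2/3)(-1) = -7/3.
L = 
  [  1,   0]
  [2/3,   1]
U = 
  [   3,   -1]
  [   0, -7/3]
Check row 2 of LU: [(2/3)(3), (2/3)(-1) + (-7/3)] = [2, -3] = row 2 of A ✓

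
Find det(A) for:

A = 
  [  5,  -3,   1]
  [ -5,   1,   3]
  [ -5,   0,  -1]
60

Cofactor expansion along row 1:
det(A) = (5)·((1)(-1) - (3)(0)) - (-3)·((-5)(-1) - (3)(-5)) + (1)·((-5)(0) - (1)(-5))
  = (5)(-1) - (-3)(20) + (1)(5)
  = 60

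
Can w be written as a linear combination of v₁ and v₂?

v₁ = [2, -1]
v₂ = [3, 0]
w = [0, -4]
Yes

Form the augmented matrix and row-reduce:
[v₁|v₂|w] = 
  [  2,   3,   0]
  [ -1,   0,  -4]
R2 → R2 + (1/2)·R1
REF = 
  [  2,   3,   0]
  [  0, 3/2,  -4]

No row of the form [0 0 | nonzero], so the system is consistent. Back-substitution gives c₁ = 4, c₂ = -8/3: w = (4)·v₁ + (-8/3)·v₂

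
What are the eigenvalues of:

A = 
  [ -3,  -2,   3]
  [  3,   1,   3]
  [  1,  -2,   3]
λ = -3, 2 + 2i√2, 2 - 2i√2  (≈ -3, 2 + 2.828i, 2 - 2.828i)

Characteristic polynomial: det(λI - A) = λ³ - λ² + 36
Testing integer divisors of the constant term: p(-3) = 0, so (λ + 3) is a factor:
p(λ) = (λ + 3)(λ² - 4λ + 12)
λ² - 4λ + 12 = 0  ⇒  λ = (4 ± √((-4)² - 4·(12)))/2 = (4 ± √(-32))/2
  = 2 + 2i√2,  2 - 2i√2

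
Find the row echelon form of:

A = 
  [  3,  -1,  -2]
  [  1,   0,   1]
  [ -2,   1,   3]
Row operations:
R2 → R2 - (1/3)·R1
R3 → R3 + (2/3)·R1
R3 → R3 - (1)·R2

Resulting echelon form:
REF = 
  [  3,  -1,  -2]
  [  0, 1/3, 5/3]
  [  0,   0,   0]

Rank = 2 (number of non-zero pivot rows).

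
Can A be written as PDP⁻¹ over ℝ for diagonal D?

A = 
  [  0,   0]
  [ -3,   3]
Yes

tr(A) = 3, det(A) = 0
Characteristic polynomial: λ² - tr(A)λ + det(A) = λ² - 3λ
λ² - 3λ = λ(λ - 3)
Eigenvalues: 3, 0
λ=0: alg. mult. = 1, geom. mult. = 2 - rank(A - (0)I) = 2 - 1 = 1
λ=3: alg. mult. = 1, geom. mult. = 2 - rank(A - (3)I) = 2 - 1 = 1
Sum of geometric multiplicities equals n, so A has n independent eigenvectors.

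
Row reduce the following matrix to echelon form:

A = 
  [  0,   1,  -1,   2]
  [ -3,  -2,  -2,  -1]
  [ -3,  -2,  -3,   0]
Row operations:
Swap R1 ↔ R2
R3 → R3 - (1)·R1

Resulting echelon form:
REF = 
  [ -3,  -2,  -2,  -1]
  [  0,   1,  -1,   2]
  [  0,   0,  -1,   1]

Rank = 3 (number of non-zero pivot rows).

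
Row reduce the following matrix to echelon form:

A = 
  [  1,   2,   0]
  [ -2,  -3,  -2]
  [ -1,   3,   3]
Row operations:
R2 → R2 + (2)·R1
R3 → R3 + (1)·R1
R3 → R3 - (5)·R2

Resulting echelon form:
REF = 
  [  1,   2,   0]
  [  0,   1,  -2]
  [  0,   0,  13]

Rank = 3 (number of non-zero pivot rows).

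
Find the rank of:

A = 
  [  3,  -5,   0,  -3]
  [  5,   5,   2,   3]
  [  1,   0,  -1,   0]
Row reduce:
R2 → R2 - (5/3)·R1
R3 → R3 - (1/3)·R1
R3 → R3 - (1/8)·R2
REF = 
  [   3,   -5,    0,   -3]
  [   0, 40/3,    2,    8]
  [   0,    0, -5/4,    0]
Pivot columns: 1, 2, 3 → 3 pivots.

rank(A) = 3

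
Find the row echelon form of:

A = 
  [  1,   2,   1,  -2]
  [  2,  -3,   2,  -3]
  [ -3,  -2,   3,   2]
Row operations:
R2 → R2 - (2)·R1
R3 → R3 + (3)·R1
R3 → R3 + (4/7)·R2

Resulting echelon form:
REF = 
  [    1,     2,     1,    -2]
  [    0,    -7,     0,     1]
  [    0,     0,     6, -24/7]

Rank = 3 (number of non-zero pivot rows).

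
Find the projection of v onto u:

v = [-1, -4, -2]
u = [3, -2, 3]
v·u = (-1)(3) + (-4)(-2) + (-2)(3) = -1
u·u = (3)² + (-2)² + (3)² = 22
proj_u(v) = (v·u / u·u) × u = (-1/22) × u

proj_u(v) = [-3/22, 1/11, -3/22]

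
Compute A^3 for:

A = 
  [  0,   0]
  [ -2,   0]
A² = A·A:
A²[1,1] = (0)(0) + (0)(-2) = 0
A²[1,2] = (0)(0) + (0)(0) = 0
A²[2,1] = (-2)(0) + (0)(-2) = 0
A²[2,2] = (-2)(0) + (0)(0) = 0
A² = 
  [  0,   0]
  [  0,   0]

A^3 = A^2·A:
A^3[1,1] = (0)(0) + (0)(-2) = 0
A^3[1,2] = (0)(0) + (0)(0) = 0
A^3[2,1] = (0)(0) + (0)(-2) = 0
A^3[2,2] = (0)(0) + (0)(0) = 0
A^3 = 
  [  0,   0]
  [  0,   0]

Therefore
A^3 = 
  [  0,   0]
  [  0,   0]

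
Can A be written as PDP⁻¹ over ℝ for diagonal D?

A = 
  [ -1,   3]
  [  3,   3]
Yes

tr(A) = 2, det(A) = -12
Characteristic polynomial: λ² - tr(A)λ + det(A) = λ² - 2λ - 12
λ² - 2λ - 12 = 0  ⇒  λ = (2 ± √((-2)² - 4·(-12)))/2 = (2 ± √(52))/2
  = 1 + √13,  1 - √13
Eigenvalues: 1 + √13, 1 - √13  (≈ 4.606, -2.606)
The two irrational eigenvalues are distinct (simple), so each has alg. mult. = geom. mult. = 1.
Sum of geometric multiplicities equals n, so A has n independent eigenvectors.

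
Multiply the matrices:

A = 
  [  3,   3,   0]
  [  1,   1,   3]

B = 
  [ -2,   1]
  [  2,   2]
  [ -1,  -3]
AB = 
  [  0,   9]
  [ -3,  -6]

A is 2×3 and B is 3×2, so AB is 2×2. Each entry is (row of A)·(column of B):
AB[1,1] = (3)(-2) + (3)(2) + (0)(-1) = 0
AB[1,2] = (3)(1) + (3)(2) + (0)(-3) = 9
AB[2,1] = (1)(-2) + (1)(2) + (3)(-1) = -3
AB[2,2] = (1)(1) + (1)(2) + (3)(-3) = -6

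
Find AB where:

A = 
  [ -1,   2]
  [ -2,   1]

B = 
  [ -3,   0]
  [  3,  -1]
A is 2×2 and B is 2×2, so AB is 2×2. Each entry is (row of A)·(column of B):
AB[1,1] = (-1)(-3) + (2)(3) = 9
AB[1,2] = (-1)(0) + (2)(-1) = -2
AB[2,1] = (-2)(-3) + (1)(3) = 9
AB[2,2] = (-2)(0) + (1)(-1) = -1

AB = 
  [  9,  -2]
  [  9,  -1]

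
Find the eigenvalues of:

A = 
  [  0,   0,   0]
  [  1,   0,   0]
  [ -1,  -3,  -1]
λ = 0, 0, -1

Characteristic polynomial: det(λI - A) = λ³ + λ²
The constant term is 0, so λ = 0 is a root: p(λ) = λ(λ² + λ)
λ² + λ = λ(λ + 1)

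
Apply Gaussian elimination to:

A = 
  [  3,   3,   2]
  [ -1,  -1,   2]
Row operations:
R2 → R2 + (1/3)·R1

Resulting echelon form:
REF = 
  [  3,   3,   2]
  [  0,   0, 8/3]

Rank = 2 (number of non-zero pivot rows).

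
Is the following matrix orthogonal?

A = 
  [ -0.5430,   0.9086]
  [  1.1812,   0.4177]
No

AᵀA = 
  [  1.6901,   0]
  [  0,   1]
≠ I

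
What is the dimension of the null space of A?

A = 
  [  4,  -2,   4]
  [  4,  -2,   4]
nullity(A) = 2

Row reduce:
R2 → R2 - (1)·R1
REF = 
  [  4,  -2,   4]
  [  0,   0,   0]
Pivot columns: 1 → 1 pivot.
rank(A) = 1, so nullity(A) = 3 - 1 = 2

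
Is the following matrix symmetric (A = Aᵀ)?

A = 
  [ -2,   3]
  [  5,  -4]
No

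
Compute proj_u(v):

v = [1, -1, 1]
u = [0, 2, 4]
proj_u(v) = [0, 1/5, 2/5]

v·u = (1)(0) + (-1)(2) + (1)(4) = 2
u·u = (0)² + (2)² + (4)² = 20
proj_u(v) = (v·u / u·u) × u = (2/20) × u = (1/10) × u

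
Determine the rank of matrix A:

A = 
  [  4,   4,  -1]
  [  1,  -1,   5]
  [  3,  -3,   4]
rank(A) = 3

Row reduce:
R2 → R2 - (1/4)·R1
R3 → R3 - (3/4)·R1
R3 → R3 - (3)·R2
REF = 
  [   4,    4,   -1]
  [   0,   -2, 21/4]
  [   0,    0,  -11]
Pivot columns: 1, 2, 3 → 3 pivots.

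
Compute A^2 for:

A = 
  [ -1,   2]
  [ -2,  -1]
A² = A·A:
A²[1,1] = (-1)(-1) + (2)(-2) = -3
A²[1,2] = (-1)(2) + (2)(-1) = -4
A²[2,1] = (-2)(-1) + (-1)(-2) = 4
A²[2,2] = (-2)(2) + (-1)(-1) = -3
A² = 
  [ -3,  -4]
  [  4,  -3]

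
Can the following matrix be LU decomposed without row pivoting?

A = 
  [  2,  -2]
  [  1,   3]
Yes.
A[1,1] = 2 ≠ 0, so Gaussian elimination proceeds without a row swap: multiplier ℓ₂₁ = (1)/(2) = 1/2, and U[2,2] = 3 - (1/2)(-2) = 4.
L = 
  [  1,   0]
  [1/2,   1]
U = 
  [  2,  -2]
  [  0,   4]
Check row 2 of LU: [(1/2)(2), (1/2)(-2) + 4] = [1, 3] = row 2 of A ✓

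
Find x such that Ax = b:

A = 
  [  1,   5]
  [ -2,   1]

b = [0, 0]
Row reduce the augmented matrix [A|b]:
R2 → R2 + (2)·R1
REF = 
  [  1,   5,   0]
  [  0,  11,   0]

Back-substitution:
x₂ = 0 / 11 = 0
x₁ = (0 - (5)(0)) / 1 = 0

x = [0, 0]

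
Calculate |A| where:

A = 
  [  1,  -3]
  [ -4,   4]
-8

For a 2×2 matrix, det = ad - bc = (1)(4) - (-3)(-4) = -8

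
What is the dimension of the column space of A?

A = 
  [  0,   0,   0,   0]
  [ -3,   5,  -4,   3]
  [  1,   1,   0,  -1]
Row reduce:
Swap R1 ↔ R2
R3 → R3 + (1/3)·R1
Swap R2 ↔ R3
REF = 
  [  -3,    5,   -4,    3]
  [   0,  8/3, -4/3,    0]
  [   0,    0,    0,    0]
Pivot columns: 1, 2 → 2 pivots.
dim(Col(A)) = number of pivot columns = 2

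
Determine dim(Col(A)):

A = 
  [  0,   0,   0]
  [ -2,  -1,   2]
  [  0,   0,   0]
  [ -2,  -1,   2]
Row reduce:
Swap R1 ↔ R2
R4 → R4 - (1)·R1
REF = 
  [ -2,  -1,   2]
  [  0,   0,   0]
  [  0,   0,   0]
  [  0,   0,   0]
Pivot columns: 1 → 1 pivot.
dim(Col(A)) = number of pivot columns = 1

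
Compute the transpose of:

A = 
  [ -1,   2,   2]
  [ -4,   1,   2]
Aᵀ = 
  [ -1,  -4]
  [  2,   1]
  [  2,   2]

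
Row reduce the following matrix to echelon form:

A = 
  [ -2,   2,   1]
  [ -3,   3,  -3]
Row operations:
R2 → R2 - (3/2)·R1

Resulting echelon form:
REF = 
  [  -2,    2,    1]
  [   0,    0, -9/2]

Rank = 2 (number of non-zero pivot rows).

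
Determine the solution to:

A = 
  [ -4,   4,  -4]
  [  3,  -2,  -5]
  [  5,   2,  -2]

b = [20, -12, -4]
Row reduce the augmented matrix [A|b]:
R2 → R2 + (3/4)·R1
R3 → R3 + (5/4)·R1
R3 → R3 - (7)·R2
REF = 
  [ -4,   4,  -4,  20]
  [  0,   1,  -8,   3]
  [  0,   0,  49,   0]

Back-substitution:
x₃ = 0 / 49 = 0
x₂ = (3 - (-8)(0)) / 1 = 3
x₁ = (20 - (4)(3) - (-4)(0)) / (-4) = -2

x = [-2, 3, 0]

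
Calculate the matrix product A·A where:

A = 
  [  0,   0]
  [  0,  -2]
A² = A·A:
A²[1,1] = (0)(0) + (0)(0) = 0
A²[1,2] = (0)(0) + (0)(-2) = 0
A²[2,1] = (0)(0) + (-2)(0) = 0
A²[2,2] = (0)(0) + (-2)(-2) = 4
A² = 
  [  0,   0]
  [  0,   4]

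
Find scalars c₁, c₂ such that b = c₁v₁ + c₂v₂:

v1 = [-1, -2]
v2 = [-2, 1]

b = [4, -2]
c1 = 0, c2 = -2

b = 0·v1 + -2·v2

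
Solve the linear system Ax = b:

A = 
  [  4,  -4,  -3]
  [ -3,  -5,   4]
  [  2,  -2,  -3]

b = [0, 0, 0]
x = [0, 0, 0]

Row reduce the augmented matrix [A|b]:
R2 → R2 + (3/4)·R1
R3 → R3 - (1/2)·R1
REF = 
  [   4,   -4,   -3,    0]
  [   0,   -8,  7/4,    0]
  [   0,    0, -3/2,    0]

Back-substitution:
x₃ = 0 / (-3/2) = 0
x₂ = (0 - (7/4)(0)) / (-8) = 0
x₁ = (0 - (-4)(0) - (-3)(0)) / 4 = 0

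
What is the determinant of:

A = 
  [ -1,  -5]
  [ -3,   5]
-20

For a 2×2 matrix, det = ad - bc = (-1)(5) - (-5)(-3) = -20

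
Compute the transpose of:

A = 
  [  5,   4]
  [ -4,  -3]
Aᵀ = 
  [  5,  -4]
  [  4,  -3]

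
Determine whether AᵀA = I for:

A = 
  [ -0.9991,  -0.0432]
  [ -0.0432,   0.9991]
Yes

AᵀA = 
  [  1.0001,   0]
  [  0,   1.0001]
≈ I (equal to I up to the 4-dp rounding of the entries)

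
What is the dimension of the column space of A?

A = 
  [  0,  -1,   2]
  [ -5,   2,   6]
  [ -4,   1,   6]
dim(Col(A)) = 2

Row reduce:
Swap R1 ↔ R2
R3 → R3 - (4/5)·R1
R3 → R3 - (3/5)·R2
REF = 
  [ -5,   2,   6]
  [  0,  -1,   2]
  [  0,   0,   0]
Pivot columns: 1, 2 → 2 pivots.
dim(Col(A)) = number of pivot columns = 2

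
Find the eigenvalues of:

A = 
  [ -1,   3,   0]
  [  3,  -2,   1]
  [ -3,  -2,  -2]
Characteristic polynomial: det(λI - A) = λ³ + 5λ² + λ - 3
Testing integer divisors of the constant term: p(-1) = 0, so (λ + 1) is a factor:
p(λ) = (λ + 1)(λ² + 4λ - 3)
λ² + 4λ - 3 = 0  ⇒  λ = (-4 ± √((4)² - 4·(-3)))/2 = (-4 ± √(28))/2
  = -2 + √7,  -2 - √7

λ = -1, -2 + √7, -2 - √7  (≈ -1, 0.6458, -4.646)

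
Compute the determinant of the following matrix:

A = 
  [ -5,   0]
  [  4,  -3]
For a 2×2 matrix, det = ad - bc = (-5)(-3) - (0)(4) = 15

det(A) = 15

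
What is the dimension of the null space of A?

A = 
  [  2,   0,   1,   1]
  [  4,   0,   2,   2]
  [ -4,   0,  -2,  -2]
nullity(A) = 3

Row reduce:
R2 → R2 - (2)·R1
R3 → R3 + (2)·R1
REF = 
  [  2,   0,   1,   1]
  [  0,   0,   0,   0]
  [  0,   0,   0,   0]
Pivot columns: 1 → 1 pivot.
rank(A) = 1, so nullity(A) = 4 - 1 = 3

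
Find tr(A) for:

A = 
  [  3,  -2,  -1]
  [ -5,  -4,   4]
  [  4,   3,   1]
0

tr(A) = 3 + -4 + 1 = 0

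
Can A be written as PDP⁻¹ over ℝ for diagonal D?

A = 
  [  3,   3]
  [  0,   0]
Yes

tr(A) = 3, det(A) = 0
Characteristic polynomial: λ² - tr(A)λ + det(A) = λ² - 3λ
λ² - 3λ = λ(λ - 3)
Eigenvalues: 3, 0
λ=0: alg. mult. = 1, geom. mult. = 2 - rank(A - (0)I) = 2 - 1 = 1
λ=3: alg. mult. = 1, geom. mult. = 2 - rank(A - (3)I) = 2 - 1 = 1
Sum of geometric multiplicities equals n, so A has n independent eigenvectors.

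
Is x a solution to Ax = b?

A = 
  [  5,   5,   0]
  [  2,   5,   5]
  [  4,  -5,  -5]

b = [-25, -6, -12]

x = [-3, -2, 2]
Yes

Ax = [-25, -6, -12] = b ✓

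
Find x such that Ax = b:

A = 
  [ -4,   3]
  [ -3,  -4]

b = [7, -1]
x = [-1, 1]

Row reduce the augmented matrix [A|b]:
R2 → R2 - (3/4)·R1
REF = 
  [   -4,     3,     7]
  [    0, -25/4, -25/4]

Back-substitution:
x₂ = (-25/4) / (-25/4) = 1
x₁ = (7 - (3)(1)) / (-4) = -1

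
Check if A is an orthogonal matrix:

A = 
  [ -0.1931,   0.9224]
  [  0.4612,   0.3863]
No

AᵀA = 
  [  0.2500,   0]
  [  0,   1]
≠ I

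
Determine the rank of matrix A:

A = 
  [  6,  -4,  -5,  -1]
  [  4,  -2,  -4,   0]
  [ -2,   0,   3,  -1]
rank(A) = 2

Row reduce:
R2 → R2 - (2/3)·R1
R3 → R3 + (1/3)·R1
R3 → R3 + (2)·R2
REF = 
  [   6,   -4,   -5,   -1]
  [   0,  2/3, -2/3,  2/3]
  [   0,    0,    0,    0]
Pivot columns: 1, 2 → 2 pivots.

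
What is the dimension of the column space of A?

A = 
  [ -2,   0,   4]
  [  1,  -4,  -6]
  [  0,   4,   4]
dim(Col(A)) = 2

Row reduce:
R2 → R2 + (1/2)·R1
R3 → R3 + (1)·R2
REF = 
  [ -2,   0,   4]
  [  0,  -4,  -4]
  [  0,   0,   0]
Pivot columns: 1, 2 → 2 pivots.
dim(Col(A)) = number of pivot columns = 2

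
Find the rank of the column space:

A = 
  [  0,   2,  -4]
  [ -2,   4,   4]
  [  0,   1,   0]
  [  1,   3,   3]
dim(Col(A)) = 3

Row reduce:
Swap R1 ↔ R2
R4 → R4 + (1/2)·R1
R3 → R3 - (1/2)·R2
R4 → R4 - (5/2)·R2
R4 → R4 - (15/2)·R3
REF = 
  [ -2,   4,   4]
  [  0,   2,  -4]
  [  0,   0,   2]
  [  0,   0,   0]
Pivot columns: 1, 2, 3 → 3 pivots.
dim(Col(A)) = number of pivot columns = 3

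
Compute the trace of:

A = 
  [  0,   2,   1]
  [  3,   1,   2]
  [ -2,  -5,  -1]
0

tr(A) = 0 + 1 + -1 = 0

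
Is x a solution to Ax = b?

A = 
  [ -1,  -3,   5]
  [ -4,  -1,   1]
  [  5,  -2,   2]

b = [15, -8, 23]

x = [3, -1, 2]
No

Ax = [10, -9, 21] ≠ b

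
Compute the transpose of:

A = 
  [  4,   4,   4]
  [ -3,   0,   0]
Aᵀ = 
  [  4,  -3]
  [  4,   0]
  [  4,   0]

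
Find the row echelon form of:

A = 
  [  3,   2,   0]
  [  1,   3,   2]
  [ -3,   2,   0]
Row operations:
R2 → R2 - (1/3)·R1
R3 → R3 + (1)·R1
R3 → R3 - (12/7)·R2

Resulting echelon form:
REF = 
  [    3,     2,     0]
  [    0,   7/3,     2]
  [    0,     0, -24/7]

Rank = 3 (number of non-zero pivot rows).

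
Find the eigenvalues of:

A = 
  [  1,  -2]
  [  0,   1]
tr(A) = 2, det(A) = 1
Characteristic polynomial: λ² - tr(A)λ + det(A) = λ² - 2λ + 1
λ² - 2λ + 1 = (λ - 1)²

λ = 1, 1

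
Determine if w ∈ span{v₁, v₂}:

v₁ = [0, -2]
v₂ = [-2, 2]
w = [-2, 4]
Yes

Form the augmented matrix and row-reduce:
[v₁|v₂|w] = 
  [  0,  -2,  -2]
  [ -2,   2,   4]
Swap R1 ↔ R2
REF = 
  [ -2,   2,   4]
  [  0,  -2,  -2]

No row of the form [0 0 | nonzero], so the system is consistent. Back-substitution gives c₁ = -1, c₂ = 1: w = (-1)·v₁ + (1)·v₂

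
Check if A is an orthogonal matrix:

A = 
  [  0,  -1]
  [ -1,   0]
Yes

AᵀA = 
  [  1,   0]
  [  0,   1]
= I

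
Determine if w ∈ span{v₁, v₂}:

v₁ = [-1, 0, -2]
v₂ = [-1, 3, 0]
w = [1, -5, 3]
No

Form the augmented matrix and row-reduce:
[v₁|v₂|w] = 
  [ -1,  -1,   1]
  [  0,   3,  -5]
  [ -2,   0,   3]
R3 → R3 - (2)·R1
R3 → R3 - (2/3)·R2
REF = 
  [  -1,   -1,    1]
  [   0,    3,   -5]
  [   0,    0, 13/3]

Row 3 reads [0 0 | 13/3], i.e. 0 = 13/3, so the system is inconsistent and w ∉ span{v₁, v₂}.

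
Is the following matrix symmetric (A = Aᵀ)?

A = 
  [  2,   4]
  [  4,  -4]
Yes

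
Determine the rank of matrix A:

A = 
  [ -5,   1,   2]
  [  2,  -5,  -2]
rank(A) = 2

Row reduce:
R2 → R2 + (2/5)·R1
REF = 
  [   -5,     1,     2]
  [    0, -23/5,  -6/5]
Pivot columns: 1, 2 → 2 pivots.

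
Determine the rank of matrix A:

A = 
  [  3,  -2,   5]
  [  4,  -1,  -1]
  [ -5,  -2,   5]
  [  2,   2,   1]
rank(A) = 3

Row reduce:
R2 → R2 - (4/3)·R1
R3 → R3 + (5/3)·R1
R4 → R4 - (2/3)·R1
R3 → R3 + (16/5)·R2
R4 → R4 - (2)·R2
R4 → R4 + (65/56)·R3
REF = 
  [    3,    -2,     5]
  [    0,   5/3, -23/3]
  [    0,     0, -56/5]
  [    0,     0,     0]
Pivot columns: 1, 2, 3 → 3 pivots.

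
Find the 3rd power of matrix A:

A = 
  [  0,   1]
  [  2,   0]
A² = A·A:
A²[1,1] = (0)(0) + (1)(2) = 2
A²[1,2] = (0)(1) + (1)(0) = 0
A²[2,1] = (2)(0) + (0)(2) = 0
A²[2,2] = (2)(1) + (0)(0) = 2
A² = 
  [  2,   0]
  [  0,   2]

A^3 = A^2·A:
A^3[1,1] = (2)(0) + (0)(2) = 0
A^3[1,2] = (2)(1) + (0)(0) = 2
A^3[2,1] = (0)(0) + (2)(2) = 4
A^3[2,2] = (0)(1) + (2)(0) = 0
A^3 = 
  [  0,   2]
  [  4,   0]

Therefore
A^3 = 
  [  0,   2]
  [  4,   0]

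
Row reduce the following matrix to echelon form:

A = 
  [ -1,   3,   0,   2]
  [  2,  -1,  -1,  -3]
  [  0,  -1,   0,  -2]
Row operations:
R2 → R2 + (2)·R1
R3 → R3 + (1/5)·R2

Resulting echelon form:
REF = 
  [  -1,    3,    0,    2]
  [   0,    5,   -1,    1]
  [   0,    0, -1/5, -9/5]

Rank = 3 (number of non-zero pivot rows).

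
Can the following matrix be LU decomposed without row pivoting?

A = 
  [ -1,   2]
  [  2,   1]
Yes.
A[1,1] = -1 ≠ 0, so Gaussian elimination proceeds without a row swap: multiplier ℓ₂₁ = (2)/(-1) = -2, and U[2,2] = 1 - (-2)(2) = 5.
L = 
  [  1,   0]
  [ -2,   1]
U = 
  [ -1,   2]
  [  0,   5]
Check row 2 of LU: [(-2)(-1), (-2)(2) + 5] = [2, 1] = row 2 of A ✓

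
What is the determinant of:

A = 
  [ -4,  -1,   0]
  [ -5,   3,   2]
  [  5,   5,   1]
13

Cofactor expansion along row 1:
det(A) = (-4)·((3)(1) - (2)(5)) - (-1)·((-5)(1) - (2)(5)) + (0)·((-5)(5) - (3)(5))
  = (-4)(-7) - (-1)(-15) + (0)(-40)
  = 13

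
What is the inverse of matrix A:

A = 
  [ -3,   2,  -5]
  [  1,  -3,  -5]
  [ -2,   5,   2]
det(A) = (-3)·((-3)(2) - (-5)(5)) - (2)·((1)(2) - (-5)(-2)) + (-5)·((1)(5) - (-3)(-2))
  = (-3)(19) - (2)(-8) + (-5)(-1)
  = -36
det(A) = -36 ≠ 0, so A is invertible.

Cofactors Cᵢⱼ = (-1)ⁱ⁺ʲ·Mᵢⱼ:
C = 
  [ 19,   8,  -1]
  [-29, -16,  11]
  [-25, -20,   7]

adj(A) = Cᵀ:
adj(A) = 
  [ 19, -29, -25]
  [  8, -16, -20]
  [ -1,  11,   7]

A⁻¹ = (-1/36) · adj(A):
A⁻¹ = 
  [-19/36,  29/36,  25/36]
  [  -2/9,    4/9,    5/9]
  [  1/36, -11/36,  -7/36]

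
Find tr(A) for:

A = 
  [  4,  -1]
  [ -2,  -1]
3

tr(A) = 4 + -1 = 3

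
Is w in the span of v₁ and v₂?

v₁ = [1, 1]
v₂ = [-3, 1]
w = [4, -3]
Yes

Form the augmented matrix and row-reduce:
[v₁|v₂|w] = 
  [  1,  -3,   4]
  [  1,   1,  -3]
R2 → R2 - (1)·R1
REF = 
  [  1,  -3,   4]
  [  0,   4,  -7]

No row of the form [0 0 | nonzero], so the system is consistent. Back-substitution gives c₁ = -5/4, c₂ = -7/4: w = (-5/4)·v₁ + (-7/4)·v₂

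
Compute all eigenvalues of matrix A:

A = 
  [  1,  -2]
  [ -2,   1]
tr(A) = 2, det(A) = -3
Characteristic polynomial: λ² - tr(A)λ + det(A) = λ² - 2λ - 3
λ² - 2λ - 3 = (λ + 1)(λ - 3)

λ = 3, -1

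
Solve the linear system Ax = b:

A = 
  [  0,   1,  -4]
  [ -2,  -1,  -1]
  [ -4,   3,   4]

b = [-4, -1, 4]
Row reduce the augmented matrix [A|b]:
Swap R1 ↔ R2
R3 → R3 - (2)·R1
R3 → R3 - (5)·R2
REF = 
  [ -2,  -1,  -1,  -1]
  [  0,   1,  -4,  -4]
  [  0,   0,  26,  26]

Back-substitution:
x₃ = 26 / 26 = 1
x₂ = (-4 - (-4)(1)) / 1 = 0
x₁ = (-1 - (-1)(0) - (-1)(1)) / (-2) = 0

x = [0, 0, 1]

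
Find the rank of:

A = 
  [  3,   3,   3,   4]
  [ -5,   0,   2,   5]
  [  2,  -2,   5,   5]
rank(A) = 3

Row reduce:
R2 → R2 + (5/3)·R1
R3 → R3 - (2/3)·R1
R3 → R3 + (4/5)·R2
REF = 
  [   3,    3,    3,    4]
  [   0,    5,    7, 35/3]
  [   0,    0, 43/5, 35/3]
Pivot columns: 1, 2, 3 → 3 pivots.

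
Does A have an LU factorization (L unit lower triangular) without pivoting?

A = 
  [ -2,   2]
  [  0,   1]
Yes.
A[1,1] = -2 ≠ 0, so Gaussian elimination proceeds without a row swap: multiplier ℓ₂₁ = (0)/(-2) = 0, and U[2,2] = 1 - (0)(2) = 1.
L = 
  [  1,   0]
  [  0,   1]
U = 
  [ -2,   2]
  [  0,   1]
Check row 2 of LU: [(0)(-2), (0)(2) + 1] = [0, 1] = row 2 of A ✓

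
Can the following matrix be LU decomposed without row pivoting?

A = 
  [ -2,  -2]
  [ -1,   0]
Yes.
A[1,1] = -2 ≠ 0, so Gaussian elimination proceeds without a row swap: multiplier ℓ₂₁ = (-1)/(-2) = 1/2, and U[2,2] = 0 - (1/2)(-2) = 1.
L = 
  [  1,   0]
  [1/2,   1]
U = 
  [ -2,  -2]
  [  0,   1]
Check row 2 of LU: [(1/2)(-2), (1/2)(-2) + 1] = [-1, 0] = row 2 of A ✓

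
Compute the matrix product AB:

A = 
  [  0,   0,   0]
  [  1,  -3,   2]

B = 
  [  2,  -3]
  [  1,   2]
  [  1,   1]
AB = 
  [  0,   0]
  [  1,  -7]

A is 2×3 and B is 3×2, so AB is 2×2. Each entry is (row of A)·(column of B):
AB[1,1] = (0)(2) + (0)(1) + (0)(1) = 0
AB[1,2] = (0)(-3) + (0)(2) + (0)(1) = 0
AB[2,1] = (1)(2) + (-3)(1) + (2)(1) = 1
AB[2,2] = (1)(-3) + (-3)(2) + (2)(1) = -7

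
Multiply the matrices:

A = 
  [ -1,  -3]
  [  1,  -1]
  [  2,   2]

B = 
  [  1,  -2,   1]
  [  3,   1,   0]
AB = 
  [-10,  -1,  -1]
  [ -2,  -3,   1]
  [  8,  -2,   2]

A is 3×2 and B is 2×3, so AB is 3×3. Each entry is (row of A)·(column of B):
AB[1,1] = (-1)(1) + (-3)(3) = -10
AB[1,2] = (-1)(-2) + (-3)(1) = -1
AB[1,3] = (-1)(1) + (-3)(0) = -1
AB[2,1] = (1)(1) + (-1)(3) = -2
AB[2,2] = (1)(-2) + (-1)(1) = -3
AB[2,3] = (1)(1) + (-1)(0) = 1
AB[3,1] = (2)(1) + (2)(3) = 8
AB[3,2] = (2)(-2) + (2)(1) = -2
AB[3,3] = (2)(1) + (2)(0) = 2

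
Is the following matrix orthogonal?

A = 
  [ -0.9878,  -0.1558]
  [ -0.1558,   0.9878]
Yes

AᵀA = 
  [  1,   0]
  [  0,   1]
≈ I (equal to I up to the 4-dp rounding of the entries)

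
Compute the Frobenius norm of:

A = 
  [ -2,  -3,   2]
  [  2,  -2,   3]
||A||_F = 5.831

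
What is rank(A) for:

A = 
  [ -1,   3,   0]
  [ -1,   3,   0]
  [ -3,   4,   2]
Row reduce:
R2 → R2 - (1)·R1
R3 → R3 - (3)·R1
Swap R2 ↔ R3
REF = 
  [ -1,   3,   0]
  [  0,  -5,   2]
  [  0,   0,   0]
Pivot columns: 1, 2 → 2 pivots.

rank(A) = 2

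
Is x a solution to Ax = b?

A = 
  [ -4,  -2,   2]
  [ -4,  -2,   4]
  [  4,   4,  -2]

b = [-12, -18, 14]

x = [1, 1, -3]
Yes

Ax = [-12, -18, 14] = b ✓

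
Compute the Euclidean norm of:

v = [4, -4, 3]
6.403

||v||₂ = √((4)² + (-4)² + (3)²) = √41 = 6.403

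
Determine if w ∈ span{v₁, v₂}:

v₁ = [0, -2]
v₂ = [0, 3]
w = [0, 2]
Yes

Form the augmented matrix and row-reduce:
[v₁|v₂|w] = 
  [  0,   0,   0]
  [ -2,   3,   2]
Swap R1 ↔ R2
REF = 
  [ -2,   3,   2]
  [  0,   0,   0]

No row of the form [0 0 | nonzero], so the system is consistent. Back-substitution gives c₁ = -1, c₂ = 0: w = (-1)·v₁ + (0)·v₂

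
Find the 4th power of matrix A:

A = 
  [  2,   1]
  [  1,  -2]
A² = A·A:
A²[1,1] = (2)(2) + (1)(1) = 5
A²[1,2] = (2)(1) + (1)(-2) = 0
A²[2,1] = (1)(2) + (-2)(1) = 0
A²[2,2] = (1)(1) + (-2)(-2) = 5
A² = 
  [  5,   0]
  [  0,   5]

A^3 = A^2·A:
A^3[1,1] = (5)(2) + (0)(1) = 10
A^3[1,2] = (5)(1) + (0)(-2) = 5
A^3[2,1] = (0)(2) + (5)(1) = 5
A^3[2,2] = (0)(1) + (5)(-2) = -10
A^3 = 
  [ 10,   5]
  [  5, -10]

A^4 = A^3·A:
A^4[1,1] = (10)(2) + (5)(1) = 25
A^4[1,2] = (10)(1) + (5)(-2) = 0
A^4[2,1] = (5)(2) + (-10)(1) = 0
A^4[2,2] = (5)(1) + (-10)(-2) = 25
A^4 = 
  [ 25,   0]
  [  0,  25]

Therefore
A^4 = 
  [ 25,   0]
  [  0,  25]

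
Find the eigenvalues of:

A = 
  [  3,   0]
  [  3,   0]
λ = 3, 0

tr(A) = 3, det(A) = 0
Characteristic polynomial: λ² - tr(A)λ + det(A) = λ² - 3λ
λ² - 3λ = λ(λ - 3)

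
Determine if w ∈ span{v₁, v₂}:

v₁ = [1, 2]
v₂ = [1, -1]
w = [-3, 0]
Yes

Form the augmented matrix and row-reduce:
[v₁|v₂|w] = 
  [  1,   1,  -3]
  [  2,  -1,   0]
R2 → R2 - (2)·R1
REF = 
  [  1,   1,  -3]
  [  0,  -3,   6]

No row of the form [0 0 | nonzero], so the system is consistent. Back-substitution gives c₁ = -1, c₂ = -2: w = (-1)·v₁ + (-2)·v₂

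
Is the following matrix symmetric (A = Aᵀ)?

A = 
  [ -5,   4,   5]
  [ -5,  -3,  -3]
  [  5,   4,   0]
No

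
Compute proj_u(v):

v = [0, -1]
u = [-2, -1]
v·u = (0)(-2) + (-1)(-1) = 1
u·u = (-2)² + (-1)² = 5
proj_u(v) = (v·u / u·u) × u = (1/5) × u

proj_u(v) = [-2/5, -1/5]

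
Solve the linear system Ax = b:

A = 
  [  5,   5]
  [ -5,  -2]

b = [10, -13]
Row reduce the augmented matrix [A|b]:
R2 → R2 + (1)·R1
REF = 
  [  5,   5,  10]
  [  0,   3,  -3]

Back-substitution:
x₂ = (-3) / 3 = -1
x₁ = (10 - (5)(-1)) / 5 = 3

x = [3, -1]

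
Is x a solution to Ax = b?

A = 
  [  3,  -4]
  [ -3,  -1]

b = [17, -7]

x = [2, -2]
No

Ax = [14, -4] ≠ b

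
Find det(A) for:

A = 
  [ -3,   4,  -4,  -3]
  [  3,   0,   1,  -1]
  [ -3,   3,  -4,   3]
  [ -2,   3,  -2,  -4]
Cofactor expansion along row 1: det(A) = a₁₁M₁₁ - a₁₂M₁₂ + a₁₃M₁₃ - a₁₄M₁₄

M₁₁ = det[[0, 1, -1]; [3, -4, 3]; [3, -2, -4]]
  = (0)·((-4)(-4) - (3)(-2)) - (1)·((3)(-4) - (3)(3)) + (-1)·((3)(-2) - (-4)(3))
  = (0)(22) - (1)(-21) + (-1)(6)
  = 15
M₁₂ = det[[3, 1, -1]; [-3, -4, 3]; [-2, -2, -4]]
  = (3)·((-4)(-4) - (3)(-2)) - (1)·((-3)(-4) - (3)(-2)) + (-1)·((-3)(-2) - (-4)(-2))
  = (3)(22) - (1)(18) + (-1)(-2)
  = 50
M₁₃ = det[[3, 0, -1]; [-3, 3, 3]; [-2, 3, -4]]
  = (3)·((3)(-4) - (3)(3)) - (0)·((-3)(-4) - (3)(-2)) + (-1)·((-3)(3) - (3)(-2))
  = (3)(-21) - (0)(18) + (-1)(-3)
  = -60
M₁₄ = det[[3, 0, 1]; [-3, 3, -4]; [-2, 3, -2]]
  = (3)·((3)(-2) - (-4)(3)) - (0)·((-3)(-2) - (-4)(-2)) + (1)·((-3)(3) - (3)(-2))
  = (3)(6) - (0)(-2) + (1)(-3)
  = 15

det(A) = (-3)(15) - (4)(50) + (-4)(-60) - (-3)(15) = 40

det(A) = 40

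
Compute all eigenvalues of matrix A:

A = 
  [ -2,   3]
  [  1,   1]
λ = (-1 + √21)/2, (-1 - √21)/2  (≈ 1.791, -2.791)

tr(A) = -1, det(A) = -5
Characteristic polynomial: λ² - tr(A)λ + det(A) = λ² + λ - 5
λ² + λ - 5 = 0  ⇒  λ = (-1 ± √((1)² - 4·(-5)))/2 = (-1 ± √(21))/2
  = (-1 + √21)/2,  (-1 - √21)/2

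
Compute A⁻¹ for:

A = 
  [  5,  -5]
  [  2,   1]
det(A) = (5)(1) - (-5)(2) = 15
For a 2×2 matrix, A⁻¹ = (1/det(A)) · [[d, -b], [-c, a]]
    = (1/15) · [[1, 5], [-2, 5]]

A⁻¹ = 
  [ 1/15,   1/3]
  [-2/15,   1/3]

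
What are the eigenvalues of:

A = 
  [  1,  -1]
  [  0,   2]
λ = 2, 1

tr(A) = 3, det(A) = 2
Characteristic polynomial: λ² - tr(A)λ + det(A) = λ² - 3λ + 2
λ² - 3λ + 2 = (λ - 1)(λ - 2)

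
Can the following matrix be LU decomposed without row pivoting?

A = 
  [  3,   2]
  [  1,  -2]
Yes.
A[1,1] = 3 ≠ 0, so Gaussian elimination proceeds without a row swap: multiplier ℓ₂₁ = (1)/(3) = 1/3, and U[2,2] = -2 - (1/3)(2) = -8/3.
L = 
  [  1,   0]
  [1/3,   1]
U = 
  [   3,    2]
  [   0, -8/3]
Check row 2 of LU: [(1/3)(3), (1/3)(2) + (-8/3)] = [1, -2] = row 2 of A ✓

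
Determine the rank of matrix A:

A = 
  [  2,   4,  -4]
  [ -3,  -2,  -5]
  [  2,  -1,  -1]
rank(A) = 3

Row reduce:
R2 → R2 + (3/2)·R1
R3 → R3 - (1)·R1
R3 → R3 + (5/4)·R2
REF = 
  [    2,     4,    -4]
  [    0,     4,   -11]
  [    0,     0, -43/4]
Pivot columns: 1, 2, 3 → 3 pivots.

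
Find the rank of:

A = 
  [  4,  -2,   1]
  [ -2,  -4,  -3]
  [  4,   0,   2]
rank(A) = 2

Row reduce:
R2 → R2 + (1/2)·R1
R3 → R3 - (1)·R1
R3 → R3 + (2/5)·R2
REF = 
  [   4,   -2,    1]
  [   0,   -5, -5/2]
  [   0,    0,    0]
Pivot columns: 1, 2 → 2 pivots.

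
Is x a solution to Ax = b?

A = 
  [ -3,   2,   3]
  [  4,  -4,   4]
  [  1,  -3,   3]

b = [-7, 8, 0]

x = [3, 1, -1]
No

Ax = [-10, 4, -3] ≠ b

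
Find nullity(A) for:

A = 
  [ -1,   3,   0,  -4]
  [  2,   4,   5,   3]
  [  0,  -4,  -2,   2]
nullity(A) = 2

Row reduce:
R2 → R2 + (2)·R1
R3 → R3 + (2/5)·R2
REF = 
  [ -1,   3,   0,  -4]
  [  0,  10,   5,  -5]
  [  0,   0,   0,   0]
Pivot columns: 1, 2 → 2 pivots.
rank(A) = 2, so nullity(A) = 4 - 2 = 2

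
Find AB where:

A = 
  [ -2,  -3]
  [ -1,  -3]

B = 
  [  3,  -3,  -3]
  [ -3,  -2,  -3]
A is 2×2 and B is 2×3, so AB is 2×3. Each entry is (row of A)·(column of B):
AB[1,1] = (-2)(3) + (-3)(-3) = 3
AB[1,2] = (-2)(-3) + (-3)(-2) = 12
AB[1,3] = (-2)(-3) + (-3)(-3) = 15
AB[2,1] = (-1)(3) + (-3)(-3) = 6
AB[2,2] = (-1)(-3) + (-3)(-2) = 9
AB[2,3] = (-1)(-3) + (-3)(-3) = 12

AB = 
  [  3,  12,  15]
  [  6,   9,  12]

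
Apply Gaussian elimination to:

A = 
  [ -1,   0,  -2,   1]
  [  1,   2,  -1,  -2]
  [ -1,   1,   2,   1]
Row operations:
R2 → R2 + (1)·R1
R3 → R3 - (1)·R1
R3 → R3 - (1/2)·R2

Resulting echelon form:
REF = 
  [  -1,    0,   -2,    1]
  [   0,    2,   -3,   -1]
  [   0,    0, 11/2,  1/2]

Rank = 3 (number of non-zero pivot rows).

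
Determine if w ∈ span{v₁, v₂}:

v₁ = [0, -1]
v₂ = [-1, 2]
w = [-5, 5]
Yes

Form the augmented matrix and row-reduce:
[v₁|v₂|w] = 
  [  0,  -1,  -5]
  [ -1,   2,   5]
Swap R1 ↔ R2
REF = 
  [ -1,   2,   5]
  [  0,  -1,  -5]

No row of the form [0 0 | nonzero], so the system is consistent. Back-substitution gives c₁ = 5, c₂ = 5: w = (5)·v₁ + (5)·v₂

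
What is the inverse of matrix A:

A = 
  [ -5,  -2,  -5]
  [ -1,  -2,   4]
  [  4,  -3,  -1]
det(A) = (-5)·((-2)(-1) - (4)(-3)) - (-2)·((-1)(-1) - (4)(4)) + (-5)·((-1)(-3) - (-2)(4))
  = (-5)(14) - (-2)(-15) + (-5)(11)
  = -155
det(A) = -155 ≠ 0, so A is invertible.

Cofactors Cᵢⱼ = (-1)ⁱ⁺ʲ·Mᵢⱼ:
C = 
  [ 14,  15,  11]
  [ 13,  25, -23]
  [-18,  25,   8]

adj(A) = Cᵀ:
adj(A) = 
  [ 14,  13, -18]
  [ 15,  25,  25]
  [ 11, -23,   8]

A⁻¹ = (-1/155) · adj(A):
A⁻¹ = 
  [-14/155, -13/155,  18/155]
  [  -3/31,   -5/31,   -5/31]
  [-11/155,  23/155,  -8/155]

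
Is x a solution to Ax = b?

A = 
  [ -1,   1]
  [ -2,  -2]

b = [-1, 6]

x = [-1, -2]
Yes

Ax = [-1, 6] = b ✓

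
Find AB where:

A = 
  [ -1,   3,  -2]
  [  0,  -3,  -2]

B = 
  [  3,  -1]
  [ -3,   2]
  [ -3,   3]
A is 2×3 and B is 3×2, so AB is 2×2. Each entry is (row of A)·(column of B):
AB[1,1] = (-1)(3) + (3)(-3) + (-2)(-3) = -6
AB[1,2] = (-1)(-1) + (3)(2) + (-2)(3) = 1
AB[2,1] = (0)(3) + (-3)(-3) + (-2)(-3) = 15
AB[2,2] = (0)(-1) + (-3)(2) + (-2)(3) = -12

AB = 
  [ -6,   1]
  [ 15, -12]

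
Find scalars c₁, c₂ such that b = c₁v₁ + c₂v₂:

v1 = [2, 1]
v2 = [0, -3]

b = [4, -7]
c1 = 2, c2 = 3

b = 2·v1 + 3·v2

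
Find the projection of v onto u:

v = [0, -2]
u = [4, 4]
proj_u(v) = [-1, -1]

v·u = (0)(4) + (-2)(4) = -8
u·u = (4)² + (4)² = 32
proj_u(v) = (v·u / u·u) × u = (-8/32) × u = (-1/4) × u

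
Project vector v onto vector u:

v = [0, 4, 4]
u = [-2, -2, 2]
proj_u(v) = [0, 0, 0]

v·u = (0)(-2) + (4)(-2) + (4)(2) = 0
u·u = (-2)² + (-2)² + (2)² = 12
proj_u(v) = (v·u / u·u) × u = (0/12) × u = (0) × u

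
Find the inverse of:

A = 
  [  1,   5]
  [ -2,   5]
det(A) = (1)(5) - (5)(-2) = 15
For a 2×2 matrix, A⁻¹ = (1/det(A)) · [[d, -b], [-c, a]]
    = (1/15) · [[5, -5], [2, 1]]

A⁻¹ = 
  [ 1/3, -1/3]
  [2/15, 1/15]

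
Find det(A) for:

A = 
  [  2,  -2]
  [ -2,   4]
For a 2×2 matrix, det = ad - bc = (2)(4) - (-2)(-2) = 4

det(A) = 4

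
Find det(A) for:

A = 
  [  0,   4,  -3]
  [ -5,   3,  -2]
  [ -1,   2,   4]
Cofactor expansion along row 1:
det(A) = (0)·((3)(4) - (-2)(2)) - (4)·((-5)(4) - (-2)(-1)) + (-3)·((-5)(2) - (3)(-1))
  = (0)(16) - (4)(-22) + (-3)(-7)
  = 109

det(A) = 109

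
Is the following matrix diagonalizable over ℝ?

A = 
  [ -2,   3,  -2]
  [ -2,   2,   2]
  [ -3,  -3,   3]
No

Characteristic polynomial: det(λI - A) = λ³ - 3λ² + 2λ + 48
By the rational root theorem any rational root is an integer dividing 48; none of those is a root, so p(λ) has no rational roots and hence (being an irreducible cubic) no repeated roots.
Discriminant of the cubic: Δ = -62204
Δ < 0 ⇒ one real eigenvalue and a complex-conjugate pair: λ ≈ 2.863 + 3.068i, 2.863 - 3.068i, -2.726
Has complex eigenvalues (not diagonalizable over ℝ).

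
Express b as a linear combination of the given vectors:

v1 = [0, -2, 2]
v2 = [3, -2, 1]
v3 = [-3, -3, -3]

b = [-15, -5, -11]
c1 = 0, c2 = -2, c3 = 3

b = 0·v1 + -2·v2 + 3·v3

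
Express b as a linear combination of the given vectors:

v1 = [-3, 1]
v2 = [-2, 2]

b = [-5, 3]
c1 = 1, c2 = 1

b = 1·v1 + 1·v2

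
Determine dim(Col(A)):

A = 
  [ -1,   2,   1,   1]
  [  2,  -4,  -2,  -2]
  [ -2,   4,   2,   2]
Row reduce:
R2 → R2 + (2)·R1
R3 → R3 - (2)·R1
REF = 
  [ -1,   2,   1,   1]
  [  0,   0,   0,   0]
  [  0,   0,   0,   0]
Pivot columns: 1 → 1 pivot.
dim(Col(A)) = number of pivot columns = 1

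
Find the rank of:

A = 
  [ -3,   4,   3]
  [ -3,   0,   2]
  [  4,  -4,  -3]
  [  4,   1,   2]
rank(A) = 3

Row reduce:
R2 → R2 - (1)·R1
R3 → R3 + (4/3)·R1
R4 → R4 + (4/3)·R1
R3 → R3 + (1/3)·R2
R4 → R4 + (19/12)·R2
R4 → R4 - (53/8)·R3
REF = 
  [ -3,   4,   3]
  [  0,  -4,  -1]
  [  0,   0, 2/3]
  [  0,   0,   0]
Pivot columns: 1, 2, 3 → 3 pivots.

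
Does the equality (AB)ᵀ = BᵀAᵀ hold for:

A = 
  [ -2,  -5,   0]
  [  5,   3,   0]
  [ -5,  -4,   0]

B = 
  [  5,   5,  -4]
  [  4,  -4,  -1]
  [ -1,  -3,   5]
Yes

(AB)ᵀ = 
  [-30,  37, -41]
  [ 10,  13,  -9]
  [ 13, -23,  24]

BᵀAᵀ = 
  [-30,  37, -41]
  [ 10,  13,  -9]
  [ 13, -23,  24]

Both sides are equal — this is the standard identity (AB)ᵀ = BᵀAᵀ, which holds for all A, B.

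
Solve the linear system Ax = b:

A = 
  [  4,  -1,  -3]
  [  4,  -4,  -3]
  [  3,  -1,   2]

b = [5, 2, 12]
Row reduce the augmented matrix [A|b]:
R2 → R2 - (1)·R1
R3 → R3 - (3/4)·R1
R3 → R3 - (1/12)·R2
REF = 
  [   4,   -1,   -3,    5]
  [   0,   -3,    0,   -3]
  [   0,    0, 17/4, 17/2]

Back-substitution:
x₃ = (17/2) / (17/4) = 2
x₂ = (-3 - (0)(2)) / (-3) = 1
x₁ = (5 - (-1)(1) - (-3)(2)) / 4 = 3

x = [3, 1, 2]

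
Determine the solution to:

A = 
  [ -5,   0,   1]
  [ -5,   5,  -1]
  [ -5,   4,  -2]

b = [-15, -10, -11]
Row reduce the augmented matrix [A|b]:
R2 → R2 - (1)·R1
R3 → R3 - (1)·R1
R3 → R3 - (4/5)·R2
REF = 
  [  -5,    0,    1,  -15]
  [   0,    5,   -2,    5]
  [   0,    0, -7/5,    0]

Back-substitution:
x₃ = 0 / (-7/5) = 0
x₂ = (5 - (-2)(0)) / 5 = 1
x₁ = (-15 - (0)(1) - (1)(0)) / (-5) = 3

x = [3, 1, 0]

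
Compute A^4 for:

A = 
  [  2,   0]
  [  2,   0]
A^4 = 
  [ 16,   0]
  [ 16,   0]

A² = A·A:
A²[1,1] = (2)(2) + (0)(2) = 4
A²[1,2] = (2)(0) + (0)(0) = 0
A²[2,1] = (2)(2) + (0)(2) = 4
A²[2,2] = (2)(0) + (0)(0) = 0
A² = 
  [  4,   0]
  [  4,   0]

A^3 = A^2·A:
A^3[1,1] = (4)(2) + (0)(2) = 8
A^3[1,2] = (4)(0) + (0)(0) = 0
A^3[2,1] = (4)(2) + (0)(2) = 8
A^3[2,2] = (4)(0) + (0)(0) = 0
A^3 = 
  [  8,   0]
  [  8,   0]

A^4 = A^3·A:
A^4[1,1] = (8)(2) + (0)(2) = 16
A^4[1,2] = (8)(0) + (0)(0) = 0
A^4[2,1] = (8)(2) + (0)(2) = 16
A^4[2,2] = (8)(0) + (0)(0) = 0
A^4 = 
  [ 16,   0]
  [ 16,   0]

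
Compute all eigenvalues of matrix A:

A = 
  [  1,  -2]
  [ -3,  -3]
λ = -1 + √10, -1 - √10  (≈ 2.162, -4.162)

tr(A) = -2, det(A) = -9
Characteristic polynomial: λ² - tr(A)λ + det(A) = λ² + 2λ - 9
λ² + 2λ - 9 = 0  ⇒  λ = (-2 ± √((2)² - 4·(-9)))/2 = (-2 ± √(40))/2
  = -1 + √10,  -1 - √10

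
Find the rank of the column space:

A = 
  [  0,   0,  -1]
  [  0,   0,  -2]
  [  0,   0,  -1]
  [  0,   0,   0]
dim(Col(A)) = 1

Row reduce:
R2 → R2 - (2)·R1
R3 → R3 - (1)·R1
REF = 
  [  0,   0,  -1]
  [  0,   0,   0]
  [  0,   0,   0]
  [  0,   0,   0]
Pivot columns: 3 → 1 pivot.
dim(Col(A)) = number of pivot columns = 1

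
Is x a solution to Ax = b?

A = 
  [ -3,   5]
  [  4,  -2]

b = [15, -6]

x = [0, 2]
No

Ax = [10, -4] ≠ b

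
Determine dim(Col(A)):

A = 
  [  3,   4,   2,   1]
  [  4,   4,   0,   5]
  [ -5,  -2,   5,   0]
dim(Col(A)) = 3

Row reduce:
R2 → R2 - (4/3)·R1
R3 → R3 + (5/3)·R1
R3 → R3 + (7/2)·R2
REF = 
  [   3,    4,    2,    1]
  [   0, -4/3, -8/3, 11/3]
  [   0,    0,   -1, 29/2]
Pivot columns: 1, 2, 3 → 3 pivots.
dim(Col(A)) = number of pivot columns = 3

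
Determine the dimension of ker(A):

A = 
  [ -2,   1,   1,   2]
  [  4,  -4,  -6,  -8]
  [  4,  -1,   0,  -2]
nullity(A) = 2

Row reduce:
R2 → R2 + (2)·R1
R3 → R3 + (2)·R1
R3 → R3 + (1/2)·R2
REF = 
  [ -2,   1,   1,   2]
  [  0,  -2,  -4,  -4]
  [  0,   0,   0,   0]
Pivot columns: 1, 2 → 2 pivots.
rank(A) = 2, so nullity(A) = 4 - 2 = 2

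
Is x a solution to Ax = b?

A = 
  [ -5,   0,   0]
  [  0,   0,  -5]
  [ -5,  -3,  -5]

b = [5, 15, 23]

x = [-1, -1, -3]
Yes

Ax = [5, 15, 23] = b ✓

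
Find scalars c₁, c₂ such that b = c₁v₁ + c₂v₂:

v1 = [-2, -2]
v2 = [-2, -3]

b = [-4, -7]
c1 = -1, c2 = 3

b = -1·v1 + 3·v2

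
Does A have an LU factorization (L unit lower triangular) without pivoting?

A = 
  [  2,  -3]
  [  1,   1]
Yes.
A[1,1] = 2 ≠ 0, so Gaussian elimination proceeds without a row swap: multiplier ℓ₂₁ = (1)/(2) = 1/2, and U[2,2] = 1 - (1/2)(-3) = 5/2.
L = 
  [  1,   0]
  [1/2,   1]
U = 
  [  2,  -3]
  [  0, 5/2]
Check row 2 of LU: [(1/2)(2), (1/2)(-3) + (5/2)] = [1, 1] = row 2 of A ✓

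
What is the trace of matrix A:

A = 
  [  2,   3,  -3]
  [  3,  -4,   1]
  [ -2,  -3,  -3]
-5

tr(A) = 2 + -4 + -3 = -5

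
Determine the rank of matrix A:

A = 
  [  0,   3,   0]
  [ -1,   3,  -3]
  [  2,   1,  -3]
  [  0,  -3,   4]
rank(A) = 3

Row reduce:
Swap R1 ↔ R2
R3 → R3 + (2)·R1
R3 → R3 - (7/3)·R2
R4 → R4 + (1)·R2
R4 → R4 + (4/9)·R3
REF = 
  [ -1,   3,  -3]
  [  0,   3,   0]
  [  0,   0,  -9]
  [  0,   0,   0]
Pivot columns: 1, 2, 3 → 3 pivots.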